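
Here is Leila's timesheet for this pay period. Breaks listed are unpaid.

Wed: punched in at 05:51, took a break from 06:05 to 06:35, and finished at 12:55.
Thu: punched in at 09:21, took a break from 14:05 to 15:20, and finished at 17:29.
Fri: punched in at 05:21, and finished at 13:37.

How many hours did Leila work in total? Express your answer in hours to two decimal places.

Wed: 05:51–12:55 = 7 h 4 min; less 30 min break → 6 h 34 min
Thu: 09:21–17:29 = 8 h 8 min; less 75 min break → 6 h 53 min
Fri: 05:21–13:37 = 8 h 16 min
Total: 6 h 34 min + 6 h 53 min + 8 h 16 min = 21 h 43 min.

21.72 hours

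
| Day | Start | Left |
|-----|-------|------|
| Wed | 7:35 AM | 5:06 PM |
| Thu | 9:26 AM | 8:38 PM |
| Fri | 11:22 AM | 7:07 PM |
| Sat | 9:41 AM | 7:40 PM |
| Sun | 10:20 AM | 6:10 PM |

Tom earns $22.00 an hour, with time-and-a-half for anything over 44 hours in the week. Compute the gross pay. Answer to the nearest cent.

$1043.35

Wed: 7:35 AM–5:06 PM = 9 h 31 min
Thu: 9:26 AM–8:38 PM = 11 h 12 min
Fri: 11:22 AM–7:07 PM = 7 h 45 min
Sat: 9:41 AM–7:40 PM = 9 h 59 min
Sun: 10:20 AM–6:10 PM = 7 h 50 min
Total worked: 46 h 17 min = 2777 min.
Regular 44 h 0 min = 2640 min at $22.00/h; overtime 2 h 17 min = 137 min at $33.00/h.
Pay = (2640 × $22.00 + 137 × $33.00) ÷ 60 = $1043.35.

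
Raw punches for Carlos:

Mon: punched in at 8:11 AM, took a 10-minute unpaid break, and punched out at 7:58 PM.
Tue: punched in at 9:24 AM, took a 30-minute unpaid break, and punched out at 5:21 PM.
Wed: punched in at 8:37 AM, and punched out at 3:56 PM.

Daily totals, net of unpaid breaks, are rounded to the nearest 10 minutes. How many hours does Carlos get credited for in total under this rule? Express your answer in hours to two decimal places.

26.50 hours

Mon: 8:11 AM–7:58 PM = 11 h 47 min − 10 min = 11 h 37 min → rounds to 11 h 40 min
Tue: 9:24 AM–5:21 PM = 7 h 57 min − 30 min = 7 h 27 min → rounds to 7 h 30 min
Wed: 8:37 AM–3:56 PM = 7 h 19 min → rounds to 7 h 20 min
Total credited: 26 h 30 min.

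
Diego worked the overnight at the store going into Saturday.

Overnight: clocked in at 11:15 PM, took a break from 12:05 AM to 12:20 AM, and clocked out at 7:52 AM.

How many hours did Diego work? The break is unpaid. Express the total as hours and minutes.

Overnight: 11:15 PM → midnight = 0 h 45 min; midnight → 7:52 AM = 7 h 52 min; span 8 h 37 min; less 15 min break → 8 h 22 min

8 h 22 min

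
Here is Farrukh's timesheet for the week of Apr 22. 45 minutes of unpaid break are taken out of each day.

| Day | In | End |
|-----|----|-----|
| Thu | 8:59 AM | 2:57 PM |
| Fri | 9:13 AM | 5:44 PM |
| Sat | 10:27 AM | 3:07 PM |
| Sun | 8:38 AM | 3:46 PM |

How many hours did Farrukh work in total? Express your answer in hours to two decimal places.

Thu: 8:59 AM–2:57 PM = 5 h 58 min; less 45 min break → 5 h 13 min
Fri: 9:13 AM–5:44 PM = 8 h 31 min; less 45 min break → 7 h 46 min
Sat: 10:27 AM–3:07 PM = 4 h 40 min; less 45 min break → 3 h 55 min
Sun: 8:38 AM–3:46 PM = 7 h 8 min; less 45 min break → 6 h 23 min
Total: 5 h 13 min + 7 h 46 min + 3 h 55 min + 6 h 23 min = 23 h 17 min.

23.28 hours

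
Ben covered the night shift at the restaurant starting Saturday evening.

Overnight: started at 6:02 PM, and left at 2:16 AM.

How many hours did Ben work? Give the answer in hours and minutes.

Overnight: 6:02 PM → midnight = 5 h 58 min; midnight → 2:16 AM = 2 h 16 min; span 8 h 14 min

8 h 14 min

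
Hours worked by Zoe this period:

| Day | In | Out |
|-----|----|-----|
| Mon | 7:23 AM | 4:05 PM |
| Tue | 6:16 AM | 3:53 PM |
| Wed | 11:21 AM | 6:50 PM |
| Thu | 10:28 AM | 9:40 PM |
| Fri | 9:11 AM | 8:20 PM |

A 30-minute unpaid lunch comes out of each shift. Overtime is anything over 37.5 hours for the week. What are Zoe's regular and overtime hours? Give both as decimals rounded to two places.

Regular 37.50 hours, overtime 8.15 hours

Mon: 7:23 AM–4:05 PM = 8 h 42 min; less 30 min break → 8 h 12 min
Tue: 6:16 AM–3:53 PM = 9 h 37 min; less 30 min break → 9 h 7 min
Wed: 11:21 AM–6:50 PM = 7 h 29 min; less 30 min break → 6 h 59 min
Thu: 10:28 AM–9:40 PM = 11 h 12 min; less 30 min break → 10 h 42 min
Fri: 9:11 AM–8:20 PM = 11 h 9 min; less 30 min break → 10 h 39 min
Total worked: 45 h 39 min = 45.65 h.
Threshold 37.5 h → overtime 8 h 9 min, regular 37 h 30 min.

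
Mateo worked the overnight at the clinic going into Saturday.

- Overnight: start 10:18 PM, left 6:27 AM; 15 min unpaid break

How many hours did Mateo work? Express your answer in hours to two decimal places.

7.90 hours

Overnight: 10:18 PM → midnight = 1 h 42 min; midnight → 6:27 AM = 6 h 27 min; span 8 h 9 min; less 15 min break → 7 h 54 min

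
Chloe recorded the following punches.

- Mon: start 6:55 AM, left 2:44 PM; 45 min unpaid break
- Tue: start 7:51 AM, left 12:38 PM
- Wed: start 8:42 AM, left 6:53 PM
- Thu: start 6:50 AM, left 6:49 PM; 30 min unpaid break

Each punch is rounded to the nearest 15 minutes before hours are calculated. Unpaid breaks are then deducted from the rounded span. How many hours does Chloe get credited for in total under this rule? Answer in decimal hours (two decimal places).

33.75 hours

Mon: in 6:55 AM→7:00 AM, out 2:44 PM→2:45 PM; 7 h 45 min − 45 min = 7 h 0 min
Tue: in 7:51 AM→7:45 AM, out 12:38 PM→12:45 PM; 5 h 0 min
Wed: in 8:42 AM→8:45 AM, out 6:53 PM→7:00 PM; 10 h 15 min
Thu: in 6:50 AM→6:45 AM, out 6:49 PM→6:45 PM; 12 h 0 min − 30 min = 11 h 30 min
Total credited: 33 h 45 min.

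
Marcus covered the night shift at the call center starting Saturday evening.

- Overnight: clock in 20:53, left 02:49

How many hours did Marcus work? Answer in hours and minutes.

5 h 56 min

Overnight: 20:53 → midnight = 3 h 7 min; midnight → 02:49 = 2 h 49 min; span 5 h 56 min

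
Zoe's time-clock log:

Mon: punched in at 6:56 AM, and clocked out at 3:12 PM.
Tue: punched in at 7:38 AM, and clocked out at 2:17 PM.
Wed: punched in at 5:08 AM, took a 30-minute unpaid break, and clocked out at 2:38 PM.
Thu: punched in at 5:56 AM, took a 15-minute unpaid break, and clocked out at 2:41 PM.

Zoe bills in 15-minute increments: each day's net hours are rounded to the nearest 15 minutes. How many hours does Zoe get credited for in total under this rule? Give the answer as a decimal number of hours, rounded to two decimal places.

32.50 hours

Mon: 6:56 AM–3:12 PM = 8 h 16 min → rounds to 8 h 15 min
Tue: 7:38 AM–2:17 PM = 6 h 39 min → rounds to 6 h 45 min
Wed: 5:08 AM–2:38 PM = 9 h 30 min − 30 min = 9 h 0 min → rounds to 9 h 0 min
Thu: 5:56 AM–2:41 PM = 8 h 45 min − 15 min = 8 h 30 min → rounds to 8 h 30 min
Total credited: 32 h 30 min.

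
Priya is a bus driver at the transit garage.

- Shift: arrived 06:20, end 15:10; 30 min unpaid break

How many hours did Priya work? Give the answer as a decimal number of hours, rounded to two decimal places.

Shift: 06:20–15:10 = 8 h 50 min; less 30 min break → 8 h 20 min

8.33 hours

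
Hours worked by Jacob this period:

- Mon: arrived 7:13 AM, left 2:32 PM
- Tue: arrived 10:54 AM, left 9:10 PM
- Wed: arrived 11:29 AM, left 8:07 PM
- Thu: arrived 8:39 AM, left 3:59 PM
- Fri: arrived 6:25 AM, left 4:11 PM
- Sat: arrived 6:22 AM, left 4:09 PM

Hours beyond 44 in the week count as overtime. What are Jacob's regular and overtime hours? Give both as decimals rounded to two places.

Regular 44.00 hours, overtime 9.10 hours

Mon: 7:13 AM–2:32 PM = 7 h 19 min
Tue: 10:54 AM–9:10 PM = 10 h 16 min
Wed: 11:29 AM–8:07 PM = 8 h 38 min
Thu: 8:39 AM–3:59 PM = 7 h 20 min
Fri: 6:25 AM–4:11 PM = 9 h 46 min
Sat: 6:22 AM–4:09 PM = 9 h 47 min
Total worked: 53 h 6 min = 53.10 h.
Threshold 44 h → overtime 9 h 6 min, regular 44 h 0 min.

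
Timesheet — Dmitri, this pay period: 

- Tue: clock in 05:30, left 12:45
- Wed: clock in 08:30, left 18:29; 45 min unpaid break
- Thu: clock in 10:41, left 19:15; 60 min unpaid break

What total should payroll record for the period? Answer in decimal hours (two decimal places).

Tue: 05:30–12:45 = 7 h 15 min
Wed: 08:30–18:29 = 9 h 59 min; less 45 min break → 9 h 14 min
Thu: 10:41–19:15 = 8 h 34 min; less 60 min break → 7 h 34 min
Total: 7 h 15 min + 9 h 14 min + 7 h 34 min = 24 h 3 min.

24.05 hours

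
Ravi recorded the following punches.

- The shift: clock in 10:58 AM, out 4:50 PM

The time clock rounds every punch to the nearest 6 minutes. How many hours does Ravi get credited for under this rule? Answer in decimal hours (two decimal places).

5.80 hours

The shift: in 10:58 AM→11:00 AM, out 4:50 PM→4:48 PM; 5 h 48 min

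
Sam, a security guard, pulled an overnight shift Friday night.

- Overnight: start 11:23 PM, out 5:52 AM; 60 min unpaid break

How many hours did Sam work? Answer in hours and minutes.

5 h 29 min

Overnight: 11:23 PM → midnight = 0 h 37 min; midnight → 5:52 AM = 5 h 52 min; span 6 h 29 min; less 60 min break → 5 h 29 min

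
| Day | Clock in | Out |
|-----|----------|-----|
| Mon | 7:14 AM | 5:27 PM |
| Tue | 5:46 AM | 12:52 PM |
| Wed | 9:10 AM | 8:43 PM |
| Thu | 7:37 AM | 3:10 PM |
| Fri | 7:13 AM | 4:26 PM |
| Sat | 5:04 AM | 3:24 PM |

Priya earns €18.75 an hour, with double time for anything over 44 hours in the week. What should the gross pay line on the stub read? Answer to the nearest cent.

€1273.75

Mon: 7:14 AM–5:27 PM = 10 h 13 min
Tue: 5:46 AM–12:52 PM = 7 h 6 min
Wed: 9:10 AM–8:43 PM = 11 h 33 min
Thu: 7:37 AM–3:10 PM = 7 h 33 min
Fri: 7:13 AM–4:26 PM = 9 h 13 min
Sat: 5:04 AM–3:24 PM = 10 h 20 min
Total worked: 55 h 58 min = 3358 min.
Regular 44 h 0 min = 2640 min at €18.75/h; overtime 11 h 58 min = 718 min at €37.50/h.
Pay = (2640 × €18.75 + 718 × €37.50) ÷ 60 = €1273.75.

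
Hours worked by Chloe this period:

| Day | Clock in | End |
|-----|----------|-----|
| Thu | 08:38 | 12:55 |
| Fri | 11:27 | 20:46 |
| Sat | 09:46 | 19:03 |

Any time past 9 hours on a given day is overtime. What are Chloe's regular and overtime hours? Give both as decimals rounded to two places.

Regular 22.28 hours, overtime 0.60 hours

Thu: 08:38–12:55 = 4 h 17 min
Fri: 11:27–20:46 = 9 h 19 min
Sat: 09:46–19:03 = 9 h 17 min
Thu reg 4 h 17 min / OT 0 h 0 min; Fri reg 9 h 0 min / OT 0 h 19 min; Sat reg 9 h 0 min / OT 0 h 17 min.
Totals: regular 22 h 17 min, overtime 0 h 36 min.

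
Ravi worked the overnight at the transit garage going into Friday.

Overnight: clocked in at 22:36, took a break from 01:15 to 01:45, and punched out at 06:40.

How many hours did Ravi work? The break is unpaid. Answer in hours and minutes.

7 h 34 min

Overnight: 22:36 → midnight = 1 h 24 min; midnight → 06:40 = 6 h 40 min; span 8 h 4 min; less 30 min break → 7 h 34 min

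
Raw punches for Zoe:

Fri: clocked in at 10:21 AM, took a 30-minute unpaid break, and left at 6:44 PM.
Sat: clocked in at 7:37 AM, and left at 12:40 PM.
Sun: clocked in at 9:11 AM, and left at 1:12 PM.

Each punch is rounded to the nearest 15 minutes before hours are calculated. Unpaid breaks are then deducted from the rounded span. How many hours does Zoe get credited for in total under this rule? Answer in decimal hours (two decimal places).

Fri: in 10:21 AM→10:15 AM, out 6:44 PM→6:45 PM; 8 h 30 min − 30 min = 8 h 0 min
Sat: in 7:37 AM→7:30 AM, out 12:40 PM→12:45 PM; 5 h 15 min
Sun: in 9:11 AM→9:15 AM, out 1:12 PM→1:15 PM; 4 h 0 min
Total credited: 17 h 15 min.

17.25 hours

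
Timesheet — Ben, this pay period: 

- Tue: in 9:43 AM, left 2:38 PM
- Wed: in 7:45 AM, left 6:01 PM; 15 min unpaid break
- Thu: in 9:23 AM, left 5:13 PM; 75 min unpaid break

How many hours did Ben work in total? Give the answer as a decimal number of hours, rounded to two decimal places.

Tue: 9:43 AM–2:38 PM = 4 h 55 min
Wed: 7:45 AM–6:01 PM = 10 h 16 min; less 15 min break → 10 h 1 min
Thu: 9:23 AM–5:13 PM = 7 h 50 min; less 75 min break → 6 h 35 min
Total: 4 h 55 min + 10 h 1 min + 6 h 35 min = 21 h 31 min.

21.52 hours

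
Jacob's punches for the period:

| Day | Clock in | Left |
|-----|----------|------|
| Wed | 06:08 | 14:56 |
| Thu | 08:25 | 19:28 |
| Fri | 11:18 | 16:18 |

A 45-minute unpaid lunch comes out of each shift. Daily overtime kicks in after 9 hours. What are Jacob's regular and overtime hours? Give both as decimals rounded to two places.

Regular 21.30 hours, overtime 1.30 hours

Wed: 06:08–14:56 = 8 h 48 min; less 45 min break → 8 h 3 min
Thu: 08:25–19:28 = 11 h 3 min; less 45 min break → 10 h 18 min
Fri: 11:18–16:18 = 5 h 0 min; less 45 min break → 4 h 15 min
Wed reg 8 h 3 min / OT 0 h 0 min; Thu reg 9 h 0 min / OT 1 h 18 min; Fri reg 4 h 15 min / OT 0 h 0 min.
Totals: regular 21 h 18 min, overtime 1 h 18 min.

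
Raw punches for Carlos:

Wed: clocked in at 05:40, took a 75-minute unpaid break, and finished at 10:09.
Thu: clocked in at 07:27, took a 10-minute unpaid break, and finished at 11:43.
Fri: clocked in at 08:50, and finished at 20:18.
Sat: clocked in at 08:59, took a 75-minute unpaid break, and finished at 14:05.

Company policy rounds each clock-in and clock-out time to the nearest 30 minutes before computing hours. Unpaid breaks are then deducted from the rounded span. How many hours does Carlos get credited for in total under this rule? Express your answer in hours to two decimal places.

22.33 hours

Wed: in 05:40→05:30, out 10:09→10:00; 4 h 30 min − 75 min = 3 h 15 min
Thu: in 07:27→07:30, out 11:43→11:30; 4 h 0 min − 10 min = 3 h 50 min
Fri: in 08:50→09:00, out 20:18→20:30; 11 h 30 min
Sat: in 08:59→09:00, out 14:05→14:00; 5 h 0 min − 75 min = 3 h 45 min
Total credited: 22 h 20 min.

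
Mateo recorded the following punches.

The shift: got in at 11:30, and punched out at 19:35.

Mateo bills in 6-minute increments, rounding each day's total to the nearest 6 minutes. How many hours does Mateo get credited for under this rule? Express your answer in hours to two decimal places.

8.10 hours

The shift: 11:30–19:35 = 8 h 5 min → rounds to 8 h 6 min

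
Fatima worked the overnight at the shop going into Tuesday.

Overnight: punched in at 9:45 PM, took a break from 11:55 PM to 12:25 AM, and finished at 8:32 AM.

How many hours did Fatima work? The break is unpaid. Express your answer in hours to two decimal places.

Overnight: 9:45 PM → midnight = 2 h 15 min; midnight → 8:32 AM = 8 h 32 min; span 10 h 47 min; less 30 min break → 10 h 17 min

10.28 hours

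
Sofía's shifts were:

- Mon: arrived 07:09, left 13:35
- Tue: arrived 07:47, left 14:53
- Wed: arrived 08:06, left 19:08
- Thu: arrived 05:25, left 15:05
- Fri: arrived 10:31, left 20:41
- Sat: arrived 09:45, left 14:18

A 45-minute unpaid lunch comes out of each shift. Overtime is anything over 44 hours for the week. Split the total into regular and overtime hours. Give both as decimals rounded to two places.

Mon: 07:09–13:35 = 6 h 26 min; less 45 min break → 5 h 41 min
Tue: 07:47–14:53 = 7 h 6 min; less 45 min break → 6 h 21 min
Wed: 08:06–19:08 = 11 h 2 min; less 45 min break → 10 h 17 min
Thu: 05:25–15:05 = 9 h 40 min; less 45 min break → 8 h 55 min
Fri: 10:31–20:41 = 10 h 10 min; less 45 min break → 9 h 25 min
Sat: 09:45–14:18 = 4 h 33 min; less 45 min break → 3 h 48 min
Total worked: 44 h 27 min = 44.45 h.
Threshold 44 h → overtime 0 h 27 min, regular 44 h 0 min.

Regular 44.00 hours, overtime 0.45 hours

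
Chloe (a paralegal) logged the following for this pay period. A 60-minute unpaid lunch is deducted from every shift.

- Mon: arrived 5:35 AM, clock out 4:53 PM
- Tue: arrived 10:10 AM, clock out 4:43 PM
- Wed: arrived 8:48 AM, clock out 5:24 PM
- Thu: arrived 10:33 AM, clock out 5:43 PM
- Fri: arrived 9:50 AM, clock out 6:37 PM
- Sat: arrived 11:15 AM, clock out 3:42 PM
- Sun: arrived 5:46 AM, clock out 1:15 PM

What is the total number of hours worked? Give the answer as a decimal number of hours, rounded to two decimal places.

47.33 hours

Mon: 5:35 AM–4:53 PM = 11 h 18 min; less 60 min break → 10 h 18 min
Tue: 10:10 AM–4:43 PM = 6 h 33 min; less 60 min break → 5 h 33 min
Wed: 8:48 AM–5:24 PM = 8 h 36 min; less 60 min break → 7 h 36 min
Thu: 10:33 AM–5:43 PM = 7 h 10 min; less 60 min break → 6 h 10 min
Fri: 9:50 AM–6:37 PM = 8 h 47 min; less 60 min break → 7 h 47 min
Sat: 11:15 AM–3:42 PM = 4 h 27 min; less 60 min break → 3 h 27 min
Sun: 5:46 AM–1:15 PM = 7 h 29 min; less 60 min break → 6 h 29 min
Total: 10 h 18 min + 5 h 33 min + 7 h 36 min + 6 h 10 min + 7 h 47 min + 3 h 27 min + 6 h 29 min = 47 h 20 min.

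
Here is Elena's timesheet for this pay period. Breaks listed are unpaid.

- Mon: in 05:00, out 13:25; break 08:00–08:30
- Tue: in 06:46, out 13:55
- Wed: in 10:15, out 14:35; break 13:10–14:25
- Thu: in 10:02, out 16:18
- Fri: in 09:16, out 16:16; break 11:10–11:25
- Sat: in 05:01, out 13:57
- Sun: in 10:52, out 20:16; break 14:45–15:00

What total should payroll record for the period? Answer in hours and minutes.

Mon: 05:00–13:25 = 8 h 25 min; less 30 min break → 7 h 55 min
Tue: 06:46–13:55 = 7 h 9 min
Wed: 10:15–14:35 = 4 h 20 min; less 75 min break → 3 h 5 min
Thu: 10:02–16:18 = 6 h 16 min
Fri: 09:16–16:16 = 7 h 0 min; less 15 min break → 6 h 45 min
Sat: 05:01–13:57 = 8 h 56 min
Sun: 10:52–20:16 = 9 h 24 min; less 15 min break → 9 h 9 min
Total: 7 h 55 min + 7 h 9 min + 3 h 5 min + 6 h 16 min + 6 h 45 min + 8 h 56 min + 9 h 9 min = 49 h 15 min.

49 h 15 min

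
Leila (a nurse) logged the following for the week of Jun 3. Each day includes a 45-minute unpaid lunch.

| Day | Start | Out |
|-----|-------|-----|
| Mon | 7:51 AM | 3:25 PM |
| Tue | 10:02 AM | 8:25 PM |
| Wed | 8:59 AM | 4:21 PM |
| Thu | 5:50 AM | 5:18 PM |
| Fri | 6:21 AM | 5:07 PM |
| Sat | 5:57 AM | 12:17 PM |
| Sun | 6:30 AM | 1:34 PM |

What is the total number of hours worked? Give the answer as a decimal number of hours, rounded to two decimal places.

55.70 hours

Mon: 7:51 AM–3:25 PM = 7 h 34 min; less 45 min break → 6 h 49 min
Tue: 10:02 AM–8:25 PM = 10 h 23 min; less 45 min break → 9 h 38 min
Wed: 8:59 AM–4:21 PM = 7 h 22 min; less 45 min break → 6 h 37 min
Thu: 5:50 AM–5:18 PM = 11 h 28 min; less 45 min break → 10 h 43 min
Fri: 6:21 AM–5:07 PM = 10 h 46 min; less 45 min break → 10 h 1 min
Sat: 5:57 AM–12:17 PM = 6 h 20 min; less 45 min break → 5 h 35 min
Sun: 6:30 AM–1:34 PM = 7 h 4 min; less 45 min break → 6 h 19 min
Total: 6 h 49 min + 9 h 38 min + 6 h 37 min + 10 h 43 min + 10 h 1 min + 5 h 35 min + 6 h 19 min = 55 h 42 min.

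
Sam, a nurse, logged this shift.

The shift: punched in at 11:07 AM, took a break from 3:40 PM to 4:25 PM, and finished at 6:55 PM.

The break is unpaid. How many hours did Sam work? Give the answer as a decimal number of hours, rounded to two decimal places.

7.05 hours

The shift: 11:07 AM–6:55 PM = 7 h 48 min; less 45 min break → 7 h 3 min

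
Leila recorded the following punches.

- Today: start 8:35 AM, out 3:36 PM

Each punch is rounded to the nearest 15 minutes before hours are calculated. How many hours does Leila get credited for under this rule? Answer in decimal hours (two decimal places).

Today: in 8:35 AM→8:30 AM, out 3:36 PM→3:30 PM; 7 h 0 min

7.00 hours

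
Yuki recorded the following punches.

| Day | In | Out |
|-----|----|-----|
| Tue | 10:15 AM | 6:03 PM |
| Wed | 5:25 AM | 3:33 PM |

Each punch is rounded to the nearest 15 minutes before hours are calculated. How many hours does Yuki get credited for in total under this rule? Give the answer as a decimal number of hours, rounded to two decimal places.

17.75 hours

Tue: in 10:15 AM→10:15 AM, out 6:03 PM→6:00 PM; 7 h 45 min
Wed: in 5:25 AM→5:30 AM, out 3:33 PM→3:30 PM; 10 h 0 min
Total credited: 17 h 45 min.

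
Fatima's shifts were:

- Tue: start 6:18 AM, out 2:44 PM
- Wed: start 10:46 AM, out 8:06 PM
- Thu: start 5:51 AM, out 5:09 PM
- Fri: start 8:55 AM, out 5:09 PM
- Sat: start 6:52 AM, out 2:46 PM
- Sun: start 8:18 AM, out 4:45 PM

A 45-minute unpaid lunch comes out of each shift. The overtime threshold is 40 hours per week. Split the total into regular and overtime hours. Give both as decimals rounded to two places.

Tue: 6:18 AM–2:44 PM = 8 h 26 min; less 45 min break → 7 h 41 min
Wed: 10:46 AM–8:06 PM = 9 h 20 min; less 45 min break → 8 h 35 min
Thu: 5:51 AM–5:09 PM = 11 h 18 min; less 45 min break → 10 h 33 min
Fri: 8:55 AM–5:09 PM = 8 h 14 min; less 45 min break → 7 h 29 min
Sat: 6:52 AM–2:46 PM = 7 h 54 min; less 45 min break → 7 h 9 min
Sun: 8:18 AM–4:45 PM = 8 h 27 min; less 45 min break → 7 h 42 min
Total worked: 49 h 9 min = 49.15 h.
Threshold 40 h → overtime 9 h 9 min, regular 40 h 0 min.

Regular 40.00 hours, overtime 9.15 hours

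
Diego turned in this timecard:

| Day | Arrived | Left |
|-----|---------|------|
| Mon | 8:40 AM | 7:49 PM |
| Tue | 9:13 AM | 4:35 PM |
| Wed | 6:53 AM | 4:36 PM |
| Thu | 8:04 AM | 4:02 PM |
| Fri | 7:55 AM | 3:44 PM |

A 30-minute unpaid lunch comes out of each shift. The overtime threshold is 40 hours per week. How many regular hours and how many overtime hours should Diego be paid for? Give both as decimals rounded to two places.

Regular 40.00 hours, overtime 1.52 hours

Mon: 8:40 AM–7:49 PM = 11 h 9 min; less 30 min break → 10 h 39 min
Tue: 9:13 AM–4:35 PM = 7 h 22 min; less 30 min break → 6 h 52 min
Wed: 6:53 AM–4:36 PM = 9 h 43 min; less 30 min break → 9 h 13 min
Thu: 8:04 AM–4:02 PM = 7 h 58 min; less 30 min break → 7 h 28 min
Fri: 7:55 AM–3:44 PM = 7 h 49 min; less 30 min break → 7 h 19 min
Total worked: 41 h 31 min = 41.52 h.
Threshold 40 h → overtime 1 h 31 min, regular 40 h 0 min.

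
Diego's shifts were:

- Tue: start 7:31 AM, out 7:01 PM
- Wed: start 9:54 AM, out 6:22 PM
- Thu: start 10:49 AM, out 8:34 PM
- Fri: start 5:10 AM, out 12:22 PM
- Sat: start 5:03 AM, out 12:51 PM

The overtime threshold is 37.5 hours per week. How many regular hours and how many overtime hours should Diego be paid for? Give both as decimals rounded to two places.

Tue: 7:31 AM–7:01 PM = 11 h 30 min
Wed: 9:54 AM–6:22 PM = 8 h 28 min
Thu: 10:49 AM–8:34 PM = 9 h 45 min
Fri: 5:10 AM–12:22 PM = 7 h 12 min
Sat: 5:03 AM–12:51 PM = 7 h 48 min
Total worked: 44 h 43 min = 44.72 h.
Threshold 37.5 h → overtime 7 h 13 min, regular 37 h 30 min.

Regular 37.50 hours, overtime 7.22 hours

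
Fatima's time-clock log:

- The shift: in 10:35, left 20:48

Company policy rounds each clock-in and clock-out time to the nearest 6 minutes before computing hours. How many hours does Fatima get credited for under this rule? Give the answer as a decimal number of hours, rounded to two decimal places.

10.20 hours

The shift: in 10:35→10:36, out 20:48→20:48; 10 h 12 min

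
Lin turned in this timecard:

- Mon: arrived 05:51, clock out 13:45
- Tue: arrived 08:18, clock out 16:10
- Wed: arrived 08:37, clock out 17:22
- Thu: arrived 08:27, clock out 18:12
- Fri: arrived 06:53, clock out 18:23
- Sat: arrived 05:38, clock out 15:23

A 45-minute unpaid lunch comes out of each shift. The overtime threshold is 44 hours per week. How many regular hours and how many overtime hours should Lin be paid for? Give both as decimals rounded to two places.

Regular 44.00 hours, overtime 7.02 hours

Mon: 05:51–13:45 = 7 h 54 min; less 45 min break → 7 h 9 min
Tue: 08:18–16:10 = 7 h 52 min; less 45 min break → 7 h 7 min
Wed: 08:37–17:22 = 8 h 45 min; less 45 min break → 8 h 0 min
Thu: 08:27–18:12 = 9 h 45 min; less 45 min break → 9 h 0 min
Fri: 06:53–18:23 = 11 h 30 min; less 45 min break → 10 h 45 min
Sat: 05:38–15:23 = 9 h 45 min; less 45 min break → 9 h 0 min
Total worked: 51 h 1 min = 51.02 h.
Threshold 44 h → overtime 7 h 1 min, regular 44 h 0 min.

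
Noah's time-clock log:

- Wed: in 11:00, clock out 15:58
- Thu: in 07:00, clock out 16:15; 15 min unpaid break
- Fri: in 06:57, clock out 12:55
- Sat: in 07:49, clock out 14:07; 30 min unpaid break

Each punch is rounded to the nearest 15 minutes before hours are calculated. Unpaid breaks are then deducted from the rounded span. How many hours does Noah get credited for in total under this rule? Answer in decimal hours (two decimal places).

25.75 hours

Wed: in 11:00→11:00, out 15:58→16:00; 5 h 0 min
Thu: in 07:00→07:00, out 16:15→16:15; 9 h 15 min − 15 min = 9 h 0 min
Fri: in 06:57→07:00, out 12:55→13:00; 6 h 0 min
Sat: in 07:49→07:45, out 14:07→14:00; 6 h 15 min − 30 min = 5 h 45 min
Total credited: 25 h 45 min.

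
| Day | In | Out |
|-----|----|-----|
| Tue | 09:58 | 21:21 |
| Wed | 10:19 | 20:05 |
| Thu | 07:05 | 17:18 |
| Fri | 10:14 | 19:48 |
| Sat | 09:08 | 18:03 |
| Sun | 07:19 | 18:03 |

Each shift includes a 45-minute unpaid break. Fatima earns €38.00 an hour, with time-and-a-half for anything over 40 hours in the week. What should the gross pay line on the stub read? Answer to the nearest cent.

Tue: 09:58–21:21 = 11 h 23 min; less 45 min break → 10 h 38 min
Wed: 10:19–20:05 = 9 h 46 min; less 45 min break → 9 h 1 min
Thu: 07:05–17:18 = 10 h 13 min; less 45 min break → 9 h 28 min
Fri: 10:14–19:48 = 9 h 34 min; less 45 min break → 8 h 49 min
Sat: 09:08–18:03 = 8 h 55 min; less 45 min break → 8 h 10 min
Sun: 07:19–18:03 = 10 h 44 min; less 45 min break → 9 h 59 min
Total worked: 56 h 5 min = 3365 min.
Regular 40 h 0 min = 2400 min at €38.00/h; overtime 16 h 5 min = 965 min at €57.00/h.
Pay = (2400 × €38.00 + 965 × €57.00) ÷ 60 = €2436.75.

€2436.75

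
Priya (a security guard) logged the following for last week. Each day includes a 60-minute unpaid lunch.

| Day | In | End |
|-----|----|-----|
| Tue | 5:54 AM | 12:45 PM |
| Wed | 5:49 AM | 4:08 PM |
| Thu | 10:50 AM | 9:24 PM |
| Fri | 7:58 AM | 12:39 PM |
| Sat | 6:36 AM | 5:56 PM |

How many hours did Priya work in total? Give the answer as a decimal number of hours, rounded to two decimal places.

Tue: 5:54 AM–12:45 PM = 6 h 51 min; less 60 min break → 5 h 51 min
Wed: 5:49 AM–4:08 PM = 10 h 19 min; less 60 min break → 9 h 19 min
Thu: 10:50 AM–9:24 PM = 10 h 34 min; less 60 min break → 9 h 34 min
Fri: 7:58 AM–12:39 PM = 4 h 41 min; less 60 min break → 3 h 41 min
Sat: 6:36 AM–5:56 PM = 11 h 20 min; less 60 min break → 10 h 20 min
Total: 5 h 51 min + 9 h 19 min + 9 h 34 min + 3 h 41 min + 10 h 20 min = 38 h 45 min.

38.75 hours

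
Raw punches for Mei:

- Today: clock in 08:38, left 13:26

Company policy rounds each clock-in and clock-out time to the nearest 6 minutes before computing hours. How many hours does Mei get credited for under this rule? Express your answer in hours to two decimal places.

4.80 hours

Today: in 08:38→08:36, out 13:26→13:24; 4 h 48 min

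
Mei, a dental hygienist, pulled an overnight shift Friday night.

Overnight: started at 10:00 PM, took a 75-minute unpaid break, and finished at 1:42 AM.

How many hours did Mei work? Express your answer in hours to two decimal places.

Overnight: 10:00 PM → midnight = 2 h 0 min; midnight → 1:42 AM = 1 h 42 min; span 3 h 42 min; less 75 min break → 2 h 27 min

2.45 hours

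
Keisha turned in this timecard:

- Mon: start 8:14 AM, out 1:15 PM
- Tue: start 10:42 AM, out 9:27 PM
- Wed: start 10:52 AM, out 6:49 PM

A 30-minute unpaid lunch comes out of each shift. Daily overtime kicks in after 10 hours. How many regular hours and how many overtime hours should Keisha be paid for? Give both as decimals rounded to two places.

Regular 21.97 hours, overtime 0.25 hours

Mon: 8:14 AM–1:15 PM = 5 h 1 min; less 30 min break → 4 h 31 min
Tue: 10:42 AM–9:27 PM = 10 h 45 min; less 30 min break → 10 h 15 min
Wed: 10:52 AM–6:49 PM = 7 h 57 min; less 30 min break → 7 h 27 min
Mon reg 4 h 31 min / OT 0 h 0 min; Tue reg 10 h 0 min / OT 0 h 15 min; Wed reg 7 h 27 min / OT 0 h 0 min.
Totals: regular 21 h 58 min, overtime 0 h 15 min.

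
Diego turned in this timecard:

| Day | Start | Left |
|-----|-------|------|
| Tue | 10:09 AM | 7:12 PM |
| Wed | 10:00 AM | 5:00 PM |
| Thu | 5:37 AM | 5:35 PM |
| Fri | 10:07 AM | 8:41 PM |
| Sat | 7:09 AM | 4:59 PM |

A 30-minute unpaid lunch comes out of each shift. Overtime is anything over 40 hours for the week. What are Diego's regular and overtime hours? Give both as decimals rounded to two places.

Tue: 10:09 AM–7:12 PM = 9 h 3 min; less 30 min break → 8 h 33 min
Wed: 10:00 AM–5:00 PM = 7 h 0 min; less 30 min break → 6 h 30 min
Thu: 5:37 AM–5:35 PM = 11 h 58 min; less 30 min break → 11 h 28 min
Fri: 10:07 AM–8:41 PM = 10 h 34 min; less 30 min break → 10 h 4 min
Sat: 7:09 AM–4:59 PM = 9 h 50 min; less 30 min break → 9 h 20 min
Total worked: 45 h 55 min = 45.92 h.
Threshold 40 h → overtime 5 h 55 min, regular 40 h 0 min.

Regular 40.00 hours, overtime 5.92 hours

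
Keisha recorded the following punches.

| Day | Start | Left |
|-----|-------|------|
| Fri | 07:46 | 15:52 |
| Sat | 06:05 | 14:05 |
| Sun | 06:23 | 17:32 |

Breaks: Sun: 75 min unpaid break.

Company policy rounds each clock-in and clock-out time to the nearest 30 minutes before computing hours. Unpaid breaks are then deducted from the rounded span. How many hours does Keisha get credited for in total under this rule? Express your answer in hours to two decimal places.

25.75 hours

Fri: in 07:46→08:00, out 15:52→16:00; 8 h 0 min
Sat: in 06:05→06:00, out 14:05→14:00; 8 h 0 min
Sun: in 06:23→06:30, out 17:32→17:30; 11 h 0 min − 75 min = 9 h 45 min
Total credited: 25 h 45 min.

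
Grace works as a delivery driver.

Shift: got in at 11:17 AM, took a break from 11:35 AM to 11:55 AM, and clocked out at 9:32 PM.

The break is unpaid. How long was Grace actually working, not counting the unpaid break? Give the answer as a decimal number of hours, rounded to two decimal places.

Shift: 11:17 AM–9:32 PM = 10 h 15 min; less 20 min break → 9 h 55 min

9.92 hours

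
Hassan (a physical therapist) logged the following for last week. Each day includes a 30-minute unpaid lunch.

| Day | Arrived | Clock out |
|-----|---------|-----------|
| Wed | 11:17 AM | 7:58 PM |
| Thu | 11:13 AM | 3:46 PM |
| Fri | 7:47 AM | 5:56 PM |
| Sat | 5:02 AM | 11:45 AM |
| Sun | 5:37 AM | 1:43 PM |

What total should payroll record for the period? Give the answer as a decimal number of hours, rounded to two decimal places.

35.70 hours

Wed: 11:17 AM–7:58 PM = 8 h 41 min; less 30 min break → 8 h 11 min
Thu: 11:13 AM–3:46 PM = 4 h 33 min; less 30 min break → 4 h 3 min
Fri: 7:47 AM–5:56 PM = 10 h 9 min; less 30 min break → 9 h 39 min
Sat: 5:02 AM–11:45 AM = 6 h 43 min; less 30 min break → 6 h 13 min
Sun: 5:37 AM–1:43 PM = 8 h 6 min; less 30 min break → 7 h 36 min
Total: 8 h 11 min + 4 h 3 min + 9 h 39 min + 6 h 13 min + 7 h 36 min = 35 h 42 min.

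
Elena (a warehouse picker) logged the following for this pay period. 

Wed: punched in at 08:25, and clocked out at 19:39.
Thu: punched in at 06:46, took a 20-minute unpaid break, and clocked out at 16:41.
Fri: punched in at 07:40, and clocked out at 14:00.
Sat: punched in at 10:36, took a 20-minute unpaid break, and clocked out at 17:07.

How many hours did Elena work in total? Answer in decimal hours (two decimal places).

Wed: 08:25–19:39 = 11 h 14 min
Thu: 06:46–16:41 = 9 h 55 min; less 20 min break → 9 h 35 min
Fri: 07:40–14:00 = 6 h 20 min
Sat: 10:36–17:07 = 6 h 31 min; less 20 min break → 6 h 11 min
Total: 11 h 14 min + 9 h 35 min + 6 h 20 min + 6 h 11 min = 33 h 20 min.

33.33 hours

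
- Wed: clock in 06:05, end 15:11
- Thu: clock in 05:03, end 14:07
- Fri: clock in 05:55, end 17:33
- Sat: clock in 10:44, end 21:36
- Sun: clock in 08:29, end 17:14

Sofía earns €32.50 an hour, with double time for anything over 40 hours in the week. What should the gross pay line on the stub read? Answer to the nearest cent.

€1912.08

Wed: 06:05–15:11 = 9 h 6 min
Thu: 05:03–14:07 = 9 h 4 min
Fri: 05:55–17:33 = 11 h 38 min
Sat: 10:44–21:36 = 10 h 52 min
Sun: 08:29–17:14 = 8 h 45 min
Total worked: 49 h 25 min = 2965 min.
Regular 40 h 0 min = 2400 min at €32.50/h; overtime 9 h 25 min = 565 min at €65.00/h.
Pay = (2400 × €32.50 + 565 × €65.00) ÷ 60 = €1912.08.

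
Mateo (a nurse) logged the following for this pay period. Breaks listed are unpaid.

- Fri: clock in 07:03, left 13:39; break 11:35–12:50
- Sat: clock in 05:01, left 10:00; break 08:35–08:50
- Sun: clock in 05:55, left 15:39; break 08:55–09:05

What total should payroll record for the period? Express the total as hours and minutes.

19 h 39 min

Fri: 07:03–13:39 = 6 h 36 min; less 75 min break → 5 h 21 min
Sat: 05:01–10:00 = 4 h 59 min; less 15 min break → 4 h 44 min
Sun: 05:55–15:39 = 9 h 44 min; less 10 min break → 9 h 34 min
Total: 5 h 21 min + 4 h 44 min + 9 h 34 min = 19 h 39 min.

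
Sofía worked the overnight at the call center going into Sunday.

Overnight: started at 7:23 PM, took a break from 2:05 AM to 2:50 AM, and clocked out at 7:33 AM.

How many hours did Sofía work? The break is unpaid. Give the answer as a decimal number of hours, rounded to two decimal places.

11.42 hours

Overnight: 7:23 PM → midnight = 4 h 37 min; midnight → 7:33 AM = 7 h 33 min; span 12 h 10 min; less 45 min break → 11 h 25 min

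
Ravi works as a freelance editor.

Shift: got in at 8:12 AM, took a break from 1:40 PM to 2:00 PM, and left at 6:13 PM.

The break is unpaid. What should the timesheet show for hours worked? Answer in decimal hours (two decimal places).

Shift: 8:12 AM–6:13 PM = 10 h 1 min; less 20 min break → 9 h 41 min

9.68 hours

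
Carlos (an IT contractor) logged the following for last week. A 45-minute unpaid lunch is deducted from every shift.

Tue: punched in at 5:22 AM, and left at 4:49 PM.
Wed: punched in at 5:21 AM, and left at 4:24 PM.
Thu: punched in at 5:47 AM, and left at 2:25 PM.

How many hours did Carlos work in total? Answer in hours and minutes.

28 h 53 min

Tue: 5:22 AM–4:49 PM = 11 h 27 min; less 45 min break → 10 h 42 min
Wed: 5:21 AM–4:24 PM = 11 h 3 min; less 45 min break → 10 h 18 min
Thu: 5:47 AM–2:25 PM = 8 h 38 min; less 45 min break → 7 h 53 min
Total: 10 h 42 min + 10 h 18 min + 7 h 53 min = 28 h 53 min.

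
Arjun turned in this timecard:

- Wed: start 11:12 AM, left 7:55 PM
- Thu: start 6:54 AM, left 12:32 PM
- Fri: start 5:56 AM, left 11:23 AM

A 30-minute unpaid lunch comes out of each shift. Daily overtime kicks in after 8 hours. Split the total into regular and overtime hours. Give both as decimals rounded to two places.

Regular 18.08 hours, overtime 0.22 hours

Wed: 11:12 AM–7:55 PM = 8 h 43 min; less 30 min break → 8 h 13 min
Thu: 6:54 AM–12:32 PM = 5 h 38 min; less 30 min break → 5 h 8 min
Fri: 5:56 AM–11:23 AM = 5 h 27 min; less 30 min break → 4 h 57 min
Wed reg 8 h 0 min / OT 0 h 13 min; Thu reg 5 h 8 min / OT 0 h 0 min; Fri reg 4 h 57 min / OT 0 h 0 min.
Totals: regular 18 h 5 min, overtime 0 h 13 min.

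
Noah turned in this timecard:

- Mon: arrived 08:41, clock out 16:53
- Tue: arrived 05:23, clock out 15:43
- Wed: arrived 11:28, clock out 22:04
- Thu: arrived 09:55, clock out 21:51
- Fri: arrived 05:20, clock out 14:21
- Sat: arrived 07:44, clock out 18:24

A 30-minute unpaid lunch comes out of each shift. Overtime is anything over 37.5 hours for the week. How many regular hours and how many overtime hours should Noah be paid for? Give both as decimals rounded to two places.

Mon: 08:41–16:53 = 8 h 12 min; less 30 min break → 7 h 42 min
Tue: 05:23–15:43 = 10 h 20 min; less 30 min break → 9 h 50 min
Wed: 11:28–22:04 = 10 h 36 min; less 30 min break → 10 h 6 min
Thu: 09:55–21:51 = 11 h 56 min; less 30 min break → 11 h 26 min
Fri: 05:20–14:21 = 9 h 1 min; less 30 min break → 8 h 31 min
Sat: 07:44–18:24 = 10 h 40 min; less 30 min break → 10 h 10 min
Total worked: 57 h 45 min = 57.75 h.
Threshold 37.5 h → overtime 20 h 15 min, regular 37 h 30 min.

Regular 37.50 hours, overtime 20.25 hours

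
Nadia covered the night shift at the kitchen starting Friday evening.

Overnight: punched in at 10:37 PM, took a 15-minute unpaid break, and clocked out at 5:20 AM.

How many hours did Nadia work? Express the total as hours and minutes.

Overnight: 10:37 PM → midnight = 1 h 23 min; midnight → 5:20 AM = 5 h 20 min; span 6 h 43 min; less 15 min break → 6 h 28 min

6 h 28 min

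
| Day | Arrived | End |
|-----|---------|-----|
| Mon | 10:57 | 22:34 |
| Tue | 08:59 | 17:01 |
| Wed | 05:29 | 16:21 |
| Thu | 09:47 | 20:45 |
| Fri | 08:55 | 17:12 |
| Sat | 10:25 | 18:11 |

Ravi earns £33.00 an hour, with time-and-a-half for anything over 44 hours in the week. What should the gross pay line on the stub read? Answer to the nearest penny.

£2121.90

Mon: 10:57–22:34 = 11 h 37 min
Tue: 08:59–17:01 = 8 h 2 min
Wed: 05:29–16:21 = 10 h 52 min
Thu: 09:47–20:45 = 10 h 58 min
Fri: 08:55–17:12 = 8 h 17 min
Sat: 10:25–18:11 = 7 h 46 min
Total worked: 57 h 32 min = 3452 min.
Regular 44 h 0 min = 2640 min at £33.00/h; overtime 13 h 32 min = 812 min at £49.50/h.
Pay = (2640 × £33.00 + 812 × £49.50) ÷ 60 = £2121.90.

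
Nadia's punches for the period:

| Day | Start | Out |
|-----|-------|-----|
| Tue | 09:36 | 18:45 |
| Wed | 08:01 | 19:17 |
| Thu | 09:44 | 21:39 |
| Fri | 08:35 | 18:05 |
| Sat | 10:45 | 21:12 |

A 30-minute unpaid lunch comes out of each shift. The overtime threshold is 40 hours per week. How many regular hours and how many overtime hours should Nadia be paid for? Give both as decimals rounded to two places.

Tue: 09:36–18:45 = 9 h 9 min; less 30 min break → 8 h 39 min
Wed: 08:01–19:17 = 11 h 16 min; less 30 min break → 10 h 46 min
Thu: 09:44–21:39 = 11 h 55 min; less 30 min break → 11 h 25 min
Fri: 08:35–18:05 = 9 h 30 min; less 30 min break → 9 h 0 min
Sat: 10:45–21:12 = 10 h 27 min; less 30 min break → 9 h 57 min
Total worked: 49 h 47 min = 49.78 h.
Threshold 40 h → overtime 9 h 47 min, regular 40 h 0 min.

Regular 40.00 hours, overtime 9.78 hours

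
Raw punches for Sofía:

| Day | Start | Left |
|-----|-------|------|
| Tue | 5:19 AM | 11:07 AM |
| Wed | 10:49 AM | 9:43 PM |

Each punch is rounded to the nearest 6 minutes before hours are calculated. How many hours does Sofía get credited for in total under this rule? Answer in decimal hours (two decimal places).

Tue: in 5:19 AM→5:18 AM, out 11:07 AM→11:06 AM; 5 h 48 min
Wed: in 10:49 AM→10:48 AM, out 9:43 PM→9:42 PM; 10 h 54 min
Total credited: 16 h 42 min.

16.70 hours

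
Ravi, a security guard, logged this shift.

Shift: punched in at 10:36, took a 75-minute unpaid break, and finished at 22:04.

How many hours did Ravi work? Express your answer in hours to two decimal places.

Shift: 10:36–22:04 = 11 h 28 min; less 75 min break → 10 h 13 min

10.22 hours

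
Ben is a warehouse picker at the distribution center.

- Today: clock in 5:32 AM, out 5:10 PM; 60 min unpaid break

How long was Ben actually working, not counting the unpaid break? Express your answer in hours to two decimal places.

Today: 5:32 AM–5:10 PM = 11 h 38 min; less 60 min break → 10 h 38 min

10.63 hours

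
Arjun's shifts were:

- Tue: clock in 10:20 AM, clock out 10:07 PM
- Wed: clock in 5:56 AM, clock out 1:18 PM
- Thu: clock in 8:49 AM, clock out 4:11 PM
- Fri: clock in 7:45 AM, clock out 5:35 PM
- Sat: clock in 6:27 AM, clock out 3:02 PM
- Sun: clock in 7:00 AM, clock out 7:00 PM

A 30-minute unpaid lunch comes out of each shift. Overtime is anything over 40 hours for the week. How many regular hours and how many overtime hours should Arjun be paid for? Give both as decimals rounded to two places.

Tue: 10:20 AM–10:07 PM = 11 h 47 min; less 30 min break → 11 h 17 min
Wed: 5:56 AM–1:18 PM = 7 h 22 min; less 30 min break → 6 h 52 min
Thu: 8:49 AM–4:11 PM = 7 h 22 min; less 30 min break → 6 h 52 min
Fri: 7:45 AM–5:35 PM = 9 h 50 min; less 30 min break → 9 h 20 min
Sat: 6:27 AM–3:02 PM = 8 h 35 min; less 30 min break → 8 h 5 min
Sun: 7:00 AM–7:00 PM = 12 h 0 min; less 30 min break → 11 h 30 min
Total worked: 53 h 56 min = 53.93 h.
Threshold 40 h → overtime 13 h 56 min, regular 40 h 0 min.

Regular 40.00 hours, overtime 13.93 hours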